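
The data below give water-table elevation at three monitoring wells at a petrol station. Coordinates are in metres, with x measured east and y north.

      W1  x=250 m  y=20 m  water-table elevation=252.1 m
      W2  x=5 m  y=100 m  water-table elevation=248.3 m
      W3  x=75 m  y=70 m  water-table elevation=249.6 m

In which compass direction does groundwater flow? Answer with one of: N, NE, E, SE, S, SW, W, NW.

With h = a·x + b·y + c and W1 as origin, the differences give:
  (-245)·a + 80·b = -3.8
  (-175)·a + 50·b = -2.5
Eliminate b (×50 and ×80, subtract): 1750·a = 10.00 → a = ∂h/∂x = +0.005714
Back-substitute: b = ∂h/∂y = -0.03000.
Flow = −∇h = (-0.005714 east, +0.03000 north), which points north.

N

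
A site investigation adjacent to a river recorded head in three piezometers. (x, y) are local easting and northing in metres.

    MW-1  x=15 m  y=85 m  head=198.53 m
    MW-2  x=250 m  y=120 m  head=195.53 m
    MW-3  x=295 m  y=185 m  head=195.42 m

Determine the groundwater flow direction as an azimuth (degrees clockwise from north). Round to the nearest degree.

120°

Differences from MW-1: to MW-2 (Δx, Δy, Δh) = (235, 35, -3.00); to MW-3 = (280, 100, -3.11).
Determinant of the coordinate differences = 235·100 − 280·35 = 13700.
∂h/∂x = [(-3.00)·100 − (-3.11)·35] / 13700 = -0.01395
∂h/∂y = [235·(-3.11) − 280·(-3.00)] / 13700 = +0.007967
Flow direction (−∇h) has components (+0.01395 E, -0.007967 N).
Azimuth = atan2(E, N) = atan2(+0.01395, -0.007967) = 119.7° ≈ 120°.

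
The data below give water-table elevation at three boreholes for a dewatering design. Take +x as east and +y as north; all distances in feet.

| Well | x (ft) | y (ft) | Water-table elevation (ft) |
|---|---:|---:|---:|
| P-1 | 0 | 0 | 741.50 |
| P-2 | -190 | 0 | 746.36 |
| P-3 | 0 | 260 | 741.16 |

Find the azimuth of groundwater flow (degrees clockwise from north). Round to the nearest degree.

∂h/∂x = (746.36 − 741.50) / (-190 − 0) = -0.02558
∂h/∂y = (741.16 − 741.50) / (260 − 0) = -0.001308
Flow direction (−∇h) has components (+0.02558 E, +0.001308 N).
Azimuth = atan2(E, N) = atan2(+0.02558, +0.001308) = 87.1° ≈ 087°.

087°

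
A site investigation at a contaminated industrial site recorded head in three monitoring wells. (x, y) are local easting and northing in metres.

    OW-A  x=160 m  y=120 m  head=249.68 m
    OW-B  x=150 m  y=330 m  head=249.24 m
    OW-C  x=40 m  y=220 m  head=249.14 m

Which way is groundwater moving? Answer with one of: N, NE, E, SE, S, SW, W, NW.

Differences from OW-A: to OW-B (Δx, Δy, Δh) = (-10, 210, -0.44); to OW-C = (-120, 100, -0.54).
Determinant of the coordinate differences = (-10)·100 − (-120)·210 = 24200.
∂h/∂x = [(-0.44)·100 − (-0.54)·210] / 24200 = +0.002868
∂h/∂y = [(-10)·(-0.54) − (-120)·(-0.44)] / 24200 = -0.001959
Flow = −∇h = (-0.002868 east, +0.001959 north), which points northwest.

NW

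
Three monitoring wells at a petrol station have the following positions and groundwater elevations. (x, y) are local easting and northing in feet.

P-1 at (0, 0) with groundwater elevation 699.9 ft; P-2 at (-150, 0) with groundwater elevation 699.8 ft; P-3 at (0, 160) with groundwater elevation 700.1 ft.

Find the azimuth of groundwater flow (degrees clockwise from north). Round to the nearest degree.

∂h/∂x = (699.8 − 699.9) / (-150 − 0) = +0.0006667
∂h/∂y = (700.1 − 699.9) / (160 − 0) = +0.001250
Flow direction (−∇h) has components (-0.0006667 E, -0.001250 N).
Azimuth = atan2(E, N) = atan2(-0.0006667, -0.001250) = 208.1° ≈ 208°.

208°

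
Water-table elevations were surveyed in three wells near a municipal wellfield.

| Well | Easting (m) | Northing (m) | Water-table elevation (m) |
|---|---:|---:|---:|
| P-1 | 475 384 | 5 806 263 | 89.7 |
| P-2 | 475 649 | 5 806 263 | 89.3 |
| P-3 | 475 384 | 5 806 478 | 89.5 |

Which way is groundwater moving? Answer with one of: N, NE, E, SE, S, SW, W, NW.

∂h/∂x = (89.3 − 89.7) / (475649 − 475384) = -0.001509
∂h/∂y = (89.5 − 89.7) / (5806478 − 5806263) = -0.0009302
Flow = −∇h = (+0.001509 east, +0.0009302 north), which points northeast.

NE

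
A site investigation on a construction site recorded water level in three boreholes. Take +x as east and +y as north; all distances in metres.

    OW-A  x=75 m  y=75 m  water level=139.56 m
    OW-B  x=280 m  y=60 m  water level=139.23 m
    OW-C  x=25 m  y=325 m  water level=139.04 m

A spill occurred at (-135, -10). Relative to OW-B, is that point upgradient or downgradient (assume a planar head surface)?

upgradient

Taking OW-A as reference: OW-B−OW-A = (205, -15, -0.33); OW-C−OW-A = (-50, 250, -0.52).
Determinant of the coordinate differences = 205·250 − (-50)·(-15) = 50500.
∂h/∂x = [(-0.33)·250 − (-0.52)·(-15)] / 50500 = -0.001788
∂h/∂y = [205·(-0.52) − (-50)·(-0.33)] / 50500 = -0.002438
Head at (-135, -10) = 139.56 + (-0.001788)·(-210) + (-0.002438)·(-85) = 140.14 m.
That is higher than the 139.23 m at OW-B, so the point is upgradient.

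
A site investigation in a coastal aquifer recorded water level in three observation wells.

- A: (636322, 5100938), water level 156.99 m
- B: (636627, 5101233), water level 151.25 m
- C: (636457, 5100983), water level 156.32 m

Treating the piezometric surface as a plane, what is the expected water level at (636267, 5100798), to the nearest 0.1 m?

159.9 m

Taking A as reference: B−A = (305, 295, -5.74); C−A = (135, 45, -0.67).
Solve a·Δx + b·Δy = Δh: det = 305·45 − 135·295 = -26100.
∂h/∂x = [(-5.74)·45 − (-0.67)·295] / -26100 = +0.002324
∂h/∂y = [305·(-0.67) − 135·(-5.74)] / -26100 = -0.02186
h(636267, 5100798) = 156.99 + (+0.002324)·(-55) + (-0.02186)·(-140) = 156.99 -0.128 +3.060 = 159.923 m.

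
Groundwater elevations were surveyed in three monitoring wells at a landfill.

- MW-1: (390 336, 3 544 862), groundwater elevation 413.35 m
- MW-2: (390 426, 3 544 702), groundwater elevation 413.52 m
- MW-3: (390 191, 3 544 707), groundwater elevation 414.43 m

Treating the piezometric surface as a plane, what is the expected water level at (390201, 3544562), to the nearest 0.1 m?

414.9 m

Taking MW-1 as reference: MW-2−MW-1 = (90, -160, +0.17); MW-3−MW-1 = (-145, -155, +1.08).
Solve a·Δx + b·Δy = Δh: det = 90·(-155) − (-145)·(-160) = -37150.
∂h/∂x = [(+0.17)·(-155) − (+1.08)·(-160)] / -37150 = -0.003942
∂h/∂y = [90·(+1.08) − (-145)·(+0.17)] / -37150 = -0.003280
h(390201, 3544562) = 413.35 + (-0.003942)·(-135) + (-0.003280)·(-300) = 413.35 +0.532 +0.984 = 414.866 m.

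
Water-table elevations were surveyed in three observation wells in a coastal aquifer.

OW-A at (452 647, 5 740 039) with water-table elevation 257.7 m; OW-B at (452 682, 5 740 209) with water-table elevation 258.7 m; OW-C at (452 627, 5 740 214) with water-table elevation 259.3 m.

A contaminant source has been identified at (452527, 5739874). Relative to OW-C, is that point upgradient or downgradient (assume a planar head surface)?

Taking OW-A as reference: OW-B−OW-A = (35, 170, +1.0); OW-C−OW-A = (-20, 175, +1.6).
Determinant of the coordinate differences = 35·175 − (-20)·170 = 9525.
∂h/∂x = [(+1.0)·175 − (+1.6)·170] / 9525 = -0.01018
∂h/∂y = [35·(+1.6) − (-20)·(+1.0)] / 9525 = +0.007979
Head at (452527, 5739874) = 257.7 + (-0.01018)·(-120) + (+0.007979)·(-165) = 257.61 m.
That is lower than the 259.3 m at OW-C, so the point is downgradient.

downgradient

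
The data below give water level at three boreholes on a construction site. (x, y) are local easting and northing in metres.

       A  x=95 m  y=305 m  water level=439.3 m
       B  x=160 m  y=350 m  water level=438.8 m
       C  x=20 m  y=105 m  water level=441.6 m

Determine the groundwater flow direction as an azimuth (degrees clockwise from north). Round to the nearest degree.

358°

With h = a·x + b·y + c and A as origin, the differences give:
  65·a + 45·b = -0.5
  (-75)·a + (-200)·b = +2.3
Eliminate b (×(-200) and ×45, subtract): -9625·a = -3.50 → a = ∂h/∂x = +0.0003636
Back-substitute: b = ∂h/∂y = -0.01164.
Flow direction (−∇h) has components (-0.0003636 E, +0.01164 N).
Azimuth = atan2(E, N) = atan2(-0.0003636, +0.01164) = 358.2° ≈ 358°.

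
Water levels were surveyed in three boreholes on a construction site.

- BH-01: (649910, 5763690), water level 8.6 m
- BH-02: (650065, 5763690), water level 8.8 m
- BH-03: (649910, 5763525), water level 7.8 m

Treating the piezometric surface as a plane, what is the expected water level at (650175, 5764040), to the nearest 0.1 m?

10.6 m

∂h/∂x = (8.8 − 8.6) / (650065 − 649910) = +0.001290
∂h/∂y = (7.8 − 8.6) / (5763525 − 5763690) = +0.004848
h(650175, 5764040) = 8.6 + (+0.001290)·(265) + (+0.004848)·(350) = 8.6 +0.342 +1.697 = 10.639 m.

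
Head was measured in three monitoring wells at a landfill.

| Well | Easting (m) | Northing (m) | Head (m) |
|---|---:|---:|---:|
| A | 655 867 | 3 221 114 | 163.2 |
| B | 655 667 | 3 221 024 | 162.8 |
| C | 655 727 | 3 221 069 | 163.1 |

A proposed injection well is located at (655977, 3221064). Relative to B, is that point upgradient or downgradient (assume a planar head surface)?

downgradient

Three-point gradient (reference A): Δ to B = (-200, -90, -0.4), Δ to C = (-140, -45, -0.1).
∂h/∂x = -0.002500, ∂h/∂y = +0.010000 (det = -3600).
Head at (655977, 3221064) = 163.2 + (-0.002500)·(110) + (+0.010000)·(-50) = 162.42 m.
That is lower than the 162.8 m at B, so the point is downgradient.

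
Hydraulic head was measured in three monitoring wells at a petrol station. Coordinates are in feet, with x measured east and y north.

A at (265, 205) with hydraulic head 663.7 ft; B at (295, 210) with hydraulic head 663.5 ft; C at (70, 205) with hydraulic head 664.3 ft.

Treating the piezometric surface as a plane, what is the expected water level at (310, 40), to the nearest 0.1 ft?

667.1 ft

With h = a·x + b·y + c and A as origin, the differences give:
  30·a + 5·b = -0.2
  (-195)·a + 0·b = +0.6
Eliminate b (×0 and ×5, subtract): 975·a = -3.00 → a = ∂h/∂x = -0.003077
Back-substitute: b = ∂h/∂y = -0.02154.
h(310, 40) = 663.7 + (-0.003077)·(45) + (-0.02154)·(-165) = 663.7 -0.138 +3.554 = 667.115 ft.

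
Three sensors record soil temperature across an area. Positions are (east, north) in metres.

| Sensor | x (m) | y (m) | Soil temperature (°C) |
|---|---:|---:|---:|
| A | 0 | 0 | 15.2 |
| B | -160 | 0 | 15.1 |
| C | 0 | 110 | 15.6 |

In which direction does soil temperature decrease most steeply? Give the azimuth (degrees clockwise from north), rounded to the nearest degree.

190°

∂T/∂x = (15.1 − 15.2) / (-160 − 0) = +0.0006250
∂T/∂y = (15.6 − 15.2) / (110 − 0) = +0.003636
Steepest decrease is along −∇f: components (-0.0006250 E, -0.003636 N).
Azimuth = atan2(-0.0006250, -0.003636) = 189.8° ≈ 190°.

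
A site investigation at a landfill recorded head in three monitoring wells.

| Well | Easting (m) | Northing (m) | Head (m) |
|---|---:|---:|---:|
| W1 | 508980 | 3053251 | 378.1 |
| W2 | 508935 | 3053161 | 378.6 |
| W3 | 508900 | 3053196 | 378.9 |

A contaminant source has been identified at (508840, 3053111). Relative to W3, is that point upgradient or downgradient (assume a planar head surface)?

With h = a·x + b·y + c and W1 as origin, the differences give:
  (-45)·a + (-90)·b = +0.5
  (-80)·a + (-55)·b = +0.8
Eliminate b (×(-55) and ×(-90), subtract): -4725·a = 44.50 → a = ∂h/∂x = -0.009418
Back-substitute: b = ∂h/∂y = -0.0008466.
Head at (508840, 3053111) = 378.1 + (-0.009418)·(-140) + (-0.0008466)·(-140) = 379.54 m.
That is higher than the 378.9 m at W3, so the point is upgradient.

upgradient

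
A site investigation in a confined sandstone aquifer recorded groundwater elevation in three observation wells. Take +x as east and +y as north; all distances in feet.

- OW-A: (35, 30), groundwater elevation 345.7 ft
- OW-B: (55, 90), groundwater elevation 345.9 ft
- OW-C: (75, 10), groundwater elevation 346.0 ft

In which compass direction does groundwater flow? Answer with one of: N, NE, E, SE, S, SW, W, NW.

Differences from OW-A: to OW-B (Δx, Δy, Δh) = (20, 60, +0.2); to OW-C = (40, -20, +0.3).
Solve a·Δx + b·Δy = Δh: det = 20·(-20) − 40·60 = -2800.
∂h/∂x = [(+0.2)·(-20) − (+0.3)·60] / -2800 = +0.007857
∂h/∂y = [20·(+0.3) − 40·(+0.2)] / -2800 = +0.0007143
Flow = −∇h = (-0.007857 east, -0.0007143 north), which points west.

W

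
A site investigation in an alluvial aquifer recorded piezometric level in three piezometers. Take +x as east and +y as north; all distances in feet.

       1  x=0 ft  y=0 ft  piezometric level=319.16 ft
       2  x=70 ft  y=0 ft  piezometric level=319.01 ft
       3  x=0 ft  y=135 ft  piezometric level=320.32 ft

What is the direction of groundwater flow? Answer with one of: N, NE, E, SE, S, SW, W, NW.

S

∂h/∂x = (319.01 − 319.16) / (70 − 0) = -0.002143
∂h/∂y = (320.32 − 319.16) / (135 − 0) = +0.008593
Flow = −∇h = (+0.002143 east, -0.008593 north), which points south.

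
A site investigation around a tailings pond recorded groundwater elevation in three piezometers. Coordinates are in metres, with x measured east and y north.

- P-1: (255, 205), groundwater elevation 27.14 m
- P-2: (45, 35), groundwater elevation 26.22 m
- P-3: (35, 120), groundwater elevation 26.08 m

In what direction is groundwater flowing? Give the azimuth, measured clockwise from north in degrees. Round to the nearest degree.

281°

Differences from P-1: to P-2 (Δx, Δy, Δh) = (-210, -170, -0.92); to P-3 = (-220, -85, -1.06).
Solve a·Δx + b·Δy = Δh: det = (-210)·(-85) − (-220)·(-170) = -19550.
∂h/∂x = [(-0.92)·(-85) − (-1.06)·(-170)] / -19550 = +0.005217
∂h/∂y = [(-210)·(-1.06) − (-220)·(-0.92)] / -19550 = -0.001033
Flow direction (−∇h) has components (-0.005217 E, +0.001033 N).
Azimuth = atan2(E, N) = atan2(-0.005217, +0.001033) = 281.2° ≈ 281°.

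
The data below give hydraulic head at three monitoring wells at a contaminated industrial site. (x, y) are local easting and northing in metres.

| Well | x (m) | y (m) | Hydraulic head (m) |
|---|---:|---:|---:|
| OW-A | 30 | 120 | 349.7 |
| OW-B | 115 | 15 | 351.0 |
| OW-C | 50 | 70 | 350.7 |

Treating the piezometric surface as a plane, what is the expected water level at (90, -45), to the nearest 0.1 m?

353.1 m

Taking OW-A as reference: OW-B−OW-A = (85, -105, +1.3); OW-C−OW-A = (20, -50, +1.0).
Determinant of the coordinate differences = 85·(-50) − 20·(-105) = -2150.
∂h/∂x = [(+1.3)·(-50) − (+1.0)·(-105)] / -2150 = -0.01860
∂h/∂y = [85·(+1.0) − 20·(+1.3)] / -2150 = -0.02744
h(90, -45) = 349.7 + (-0.01860)·(60) + (-0.02744)·(-165) = 349.7 -1.116 +4.528 = 353.112 m.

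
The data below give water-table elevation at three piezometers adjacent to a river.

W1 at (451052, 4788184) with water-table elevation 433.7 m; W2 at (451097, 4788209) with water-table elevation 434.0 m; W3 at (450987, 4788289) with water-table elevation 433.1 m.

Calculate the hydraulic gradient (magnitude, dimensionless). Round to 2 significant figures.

0.0074

Taking W1 as reference: W2−W1 = (45, 25, +0.3); W3−W1 = (-65, 105, -0.6).
Solve a·Δx + b·Δy = Δh: det = 45·105 − (-65)·25 = 6350.
∂h/∂x = [(+0.3)·105 − (-0.6)·25] / 6350 = +0.007323
∂h/∂y = [45·(-0.6) − (-65)·(+0.3)] / 6350 = -0.001181
|∇h| = √(0.007323² + -0.001181²) = 0.007418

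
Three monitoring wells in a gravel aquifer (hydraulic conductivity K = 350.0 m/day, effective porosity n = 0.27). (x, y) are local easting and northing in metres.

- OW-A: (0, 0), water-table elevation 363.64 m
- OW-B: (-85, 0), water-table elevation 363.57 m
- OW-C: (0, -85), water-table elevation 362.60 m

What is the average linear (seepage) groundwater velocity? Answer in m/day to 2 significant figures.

16 m/day

∂h/∂x = (363.57 − 363.64) / (-85 − 0) = +0.0008235
∂h/∂y = (362.60 − 363.64) / (-85 − 0) = +0.01224
|∇h| = √(0.0008235² + 0.01224²) = 0.01227
Seepage velocity v = K·i/n = 350.0 × 0.01227 / 0.27 = 15.91 m/day.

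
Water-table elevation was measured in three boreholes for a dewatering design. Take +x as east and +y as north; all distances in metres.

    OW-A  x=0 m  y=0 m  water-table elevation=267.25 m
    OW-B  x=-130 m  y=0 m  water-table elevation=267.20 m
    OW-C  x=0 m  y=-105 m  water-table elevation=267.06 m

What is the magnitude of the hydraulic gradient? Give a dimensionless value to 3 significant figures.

0.00185

∂h/∂x = (267.20 − 267.25) / (-130 − 0) = +0.0003846
∂h/∂y = (267.06 − 267.25) / (-105 − 0) = +0.001810
|∇h| = √(0.0003846² + 0.001810²) = 0.00185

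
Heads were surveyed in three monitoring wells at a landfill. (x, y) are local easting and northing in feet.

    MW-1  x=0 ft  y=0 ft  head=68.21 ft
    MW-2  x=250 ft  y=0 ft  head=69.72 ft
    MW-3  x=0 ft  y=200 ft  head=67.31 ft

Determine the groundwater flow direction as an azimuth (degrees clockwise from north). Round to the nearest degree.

∂h/∂x = (69.72 − 68.21) / (250 − 0) = +0.006040
∂h/∂y = (67.31 − 68.21) / (200 − 0) = -0.004500
Flow direction (−∇h) has components (-0.006040 E, +0.004500 N).
Azimuth = atan2(E, N) = atan2(-0.006040, +0.004500) = 306.7° ≈ 307°.

307°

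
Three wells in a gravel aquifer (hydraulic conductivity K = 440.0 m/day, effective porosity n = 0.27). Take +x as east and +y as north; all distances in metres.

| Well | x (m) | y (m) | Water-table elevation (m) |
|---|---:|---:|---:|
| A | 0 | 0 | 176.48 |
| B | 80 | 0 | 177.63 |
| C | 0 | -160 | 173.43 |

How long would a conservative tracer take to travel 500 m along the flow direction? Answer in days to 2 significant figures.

∂h/∂x = (177.63 − 176.48) / (80 − 0) = +0.01438
∂h/∂y = (173.43 − 176.48) / (-160 − 0) = +0.01906
|∇h| = √(0.01438² + 0.01906²) = 0.02388
Seepage velocity v = K·i/n = 440.0 × 0.02388 / 0.27 = 38.92 m/day.
t = 500 / 38.92 = 12.85 days.

13 days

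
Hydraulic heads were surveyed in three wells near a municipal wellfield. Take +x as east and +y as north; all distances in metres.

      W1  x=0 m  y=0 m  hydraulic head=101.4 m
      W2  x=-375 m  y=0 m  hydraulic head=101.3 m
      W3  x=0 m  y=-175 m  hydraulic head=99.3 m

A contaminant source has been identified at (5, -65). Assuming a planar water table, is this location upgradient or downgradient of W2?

∂h/∂x = (101.3 − 101.4) / (-375 − 0) = +0.0002667
∂h/∂y = (99.3 − 101.4) / (-175 − 0) = +0.01200
Head at (5, -65) = 101.4 + (+0.0002667)·(5) + (+0.01200)·(-65) = 100.62 m.
That is lower than the 101.3 m at W2, so the point is downgradient.

downgradient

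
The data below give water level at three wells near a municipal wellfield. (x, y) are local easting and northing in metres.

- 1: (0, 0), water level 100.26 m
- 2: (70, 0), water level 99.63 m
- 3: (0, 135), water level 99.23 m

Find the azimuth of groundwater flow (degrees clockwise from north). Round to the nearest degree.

050°

∂h/∂x = (99.63 − 100.26) / (70 − 0) = -0.009000
∂h/∂y = (99.23 − 100.26) / (135 − 0) = -0.007630
Flow direction (−∇h) has components (+0.009000 E, +0.007630 N).
Azimuth = atan2(E, N) = atan2(+0.009000, +0.007630) = 49.7° ≈ 050°.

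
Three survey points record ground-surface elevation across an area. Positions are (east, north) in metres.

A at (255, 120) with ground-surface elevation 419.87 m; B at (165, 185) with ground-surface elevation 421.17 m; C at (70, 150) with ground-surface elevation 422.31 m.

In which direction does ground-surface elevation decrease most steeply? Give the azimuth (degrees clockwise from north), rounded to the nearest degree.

100°

Taking A as reference: B−A = (-90, 65, +1.30); C−A = (-185, 30, +2.44).
Determinant of the coordinate differences = (-90)·30 − (-185)·65 = 9325.
∂z/∂x = [(+1.30)·30 − (+2.44)·65] / 9325 = -0.01283
∂z/∂y = [(-90)·(+2.44) − (-185)·(+1.30)] / 9325 = +0.002241
Steepest decrease is along −∇f: components (+0.01283 E, -0.002241 N).
Azimuth = atan2(+0.01283, -0.002241) = 99.9° ≈ 100°.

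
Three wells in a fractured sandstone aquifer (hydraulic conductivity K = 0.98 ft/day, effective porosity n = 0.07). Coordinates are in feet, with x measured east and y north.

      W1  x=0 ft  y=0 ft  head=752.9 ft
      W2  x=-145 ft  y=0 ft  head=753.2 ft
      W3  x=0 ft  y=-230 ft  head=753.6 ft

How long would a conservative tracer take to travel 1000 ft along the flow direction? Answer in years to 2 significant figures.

53 years

∂h/∂x = (753.2 − 752.9) / (-145 − 0) = -0.002069
∂h/∂y = (753.6 − 752.9) / (-230 − 0) = -0.003043
|∇h| = √(-0.002069² + -0.003043²) = 0.00368
Seepage velocity v = K·i/n = 0.98 × 0.00368 / 0.07 = 0.05152 ft/day.
t = 1000 / 0.05152 = 1.941e+04 days = 53.1 years.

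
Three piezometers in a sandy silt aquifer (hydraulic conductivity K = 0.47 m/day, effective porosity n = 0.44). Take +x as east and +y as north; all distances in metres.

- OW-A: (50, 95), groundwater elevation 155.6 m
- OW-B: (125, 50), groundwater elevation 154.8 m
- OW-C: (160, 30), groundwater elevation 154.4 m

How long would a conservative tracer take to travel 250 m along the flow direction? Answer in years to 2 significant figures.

17 years

With h = a·x + b·y + c and OW-A as origin, the differences give:
  75·a + (-45)·b = -0.8
  110·a + (-65)·b = -1.2
Eliminate b (×(-65) and ×(-45), subtract): 75·a = -2.00 → a = ∂h/∂x = -0.02667
Back-substitute: b = ∂h/∂y = -0.02667.
|∇h| = √(-0.02667² + -0.02667²) = 0.03772
Seepage velocity v = K·i/n = 0.47 × 0.03772 / 0.44 = 0.04029 m/day.
t = 250 / 0.04029 = 6205 days = 17 years.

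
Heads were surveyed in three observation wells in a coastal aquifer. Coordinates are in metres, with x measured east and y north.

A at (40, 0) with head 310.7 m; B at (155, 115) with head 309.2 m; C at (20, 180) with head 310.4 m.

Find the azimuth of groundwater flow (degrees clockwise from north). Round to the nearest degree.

Differences from A: to B (Δx, Δy, Δh) = (115, 115, -1.5); to C = (-20, 180, -0.3).
Determinant of the coordinate differences = 115·180 − (-20)·115 = 23000.
∂h/∂x = [(-1.5)·180 − (-0.3)·115] / 23000 = -0.01024
∂h/∂y = [115·(-0.3) − (-20)·(-1.5)] / 23000 = -0.002804
Flow direction (−∇h) has components (+0.01024 E, +0.002804 N).
Azimuth = atan2(E, N) = atan2(+0.01024, +0.002804) = 74.7° ≈ 075°.

075°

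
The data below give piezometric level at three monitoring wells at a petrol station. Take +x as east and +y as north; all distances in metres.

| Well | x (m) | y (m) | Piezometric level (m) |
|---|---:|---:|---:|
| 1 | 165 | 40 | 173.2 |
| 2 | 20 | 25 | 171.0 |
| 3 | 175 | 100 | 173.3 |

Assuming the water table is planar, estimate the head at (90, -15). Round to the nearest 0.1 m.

172.1 m

Taking 1 as reference: 2−1 = (-145, -15, -2.2); 3−1 = (10, 60, +0.1).
Solve a·Δx + b·Δy = Δh: det = (-145)·60 − 10·(-15) = -8550.
∂h/∂x = [(-2.2)·60 − (+0.1)·(-15)] / -8550 = +0.01526
∂h/∂y = [(-145)·(+0.1) − 10·(-2.2)] / -8550 = -0.0008772
h(90, -15) = 173.2 + (+0.01526)·(-75) + (-0.0008772)·(-55) = 173.2 -1.145 +0.048 = 172.104 m.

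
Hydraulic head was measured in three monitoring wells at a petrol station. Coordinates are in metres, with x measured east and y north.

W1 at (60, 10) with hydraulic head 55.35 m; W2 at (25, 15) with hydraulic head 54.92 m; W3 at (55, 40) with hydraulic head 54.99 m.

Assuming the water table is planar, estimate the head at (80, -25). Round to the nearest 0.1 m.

55.9 m

Three-point gradient (reference W1): Δ to W2 = (-35, 5, -0.43), Δ to W3 = (-5, 30, -0.36).
∂h/∂x = +0.01083, ∂h/∂y = -0.01020 (det = -1025).
h(80, -25) = 55.35 + (+0.01083)·(20) + (-0.01020)·(-35) = 55.35 +0.217 +0.357 = 55.923 m.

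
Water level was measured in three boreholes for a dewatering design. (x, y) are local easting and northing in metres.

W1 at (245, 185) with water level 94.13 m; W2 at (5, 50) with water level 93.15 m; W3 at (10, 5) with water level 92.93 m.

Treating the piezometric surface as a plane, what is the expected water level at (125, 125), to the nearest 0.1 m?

With h = a·x + b·y + c and W1 as origin, the differences give:
  (-240)·a + (-135)·b = -0.98
  (-235)·a + (-180)·b = -1.20
Eliminate b (×(-180) and ×(-135), subtract): 11475·a = 14.400 → a = ∂h/∂x = +0.001255
Back-substitute: b = ∂h/∂y = +0.005028.
h(125, 125) = 94.13 + (+0.001255)·(-120) + (+0.005028)·(-60) = 94.13 -0.151 -0.302 = 93.678 m.

93.7 m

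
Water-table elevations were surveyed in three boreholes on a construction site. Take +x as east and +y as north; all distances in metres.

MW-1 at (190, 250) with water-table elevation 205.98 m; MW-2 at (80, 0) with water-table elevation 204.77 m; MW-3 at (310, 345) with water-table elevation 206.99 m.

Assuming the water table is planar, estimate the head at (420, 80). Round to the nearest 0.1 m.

Differences from MW-1: to MW-2 (Δx, Δy, Δh) = (-110, -250, -1.21); to MW-3 = (120, 95, +1.01).
Solve a·Δx + b·Δy = Δh: det = (-110)·95 − 120·(-250) = 19550.
∂h/∂x = [(-1.21)·95 − (+1.01)·(-250)] / 19550 = +0.007036
∂h/∂y = [(-110)·(+1.01) − 120·(-1.21)] / 19550 = +0.001744
h(420, 80) = 205.98 + (+0.007036)·(230) + (+0.001744)·(-170) = 205.98 +1.618 -0.297 = 207.302 m.

207.3 m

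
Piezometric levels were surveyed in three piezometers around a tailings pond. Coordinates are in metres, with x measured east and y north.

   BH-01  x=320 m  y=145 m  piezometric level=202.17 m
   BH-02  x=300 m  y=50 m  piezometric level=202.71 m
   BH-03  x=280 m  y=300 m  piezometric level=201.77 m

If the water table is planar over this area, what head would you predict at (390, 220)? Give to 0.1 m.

201.4 m

With h = a·x + b·y + c and BH-01 as origin, the differences give:
  (-20)·a + (-95)·b = +0.54
  (-40)·a + 155·b = -0.40
Eliminate b (×155 and ×(-95), subtract): -6900·a = 45.700 → a = ∂h/∂x = -0.006623
Back-substitute: b = ∂h/∂y = -0.004290.
h(390, 220) = 202.17 + (-0.006623)·(70) + (-0.004290)·(75) = 202.17 -0.464 -0.322 = 201.385 m.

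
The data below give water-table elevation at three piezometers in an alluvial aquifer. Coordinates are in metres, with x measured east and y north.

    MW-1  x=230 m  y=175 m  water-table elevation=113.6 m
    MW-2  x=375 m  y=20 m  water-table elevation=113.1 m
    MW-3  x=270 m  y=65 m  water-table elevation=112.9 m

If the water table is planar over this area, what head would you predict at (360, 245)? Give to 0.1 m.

With h = a·x + b·y + c and MW-1 as origin, the differences give:
  145·a + (-155)·b = -0.5
  40·a + (-110)·b = -0.7
Eliminate b (×(-110) and ×(-155), subtract): -9750·a = -53.50 → a = ∂h/∂x = +0.005487
Back-substitute: b = ∂h/∂y = +0.008359.
h(360, 245) = 113.6 + (+0.005487)·(130) + (+0.008359)·(70) = 113.6 +0.713 +0.585 = 114.898 m.

114.9 m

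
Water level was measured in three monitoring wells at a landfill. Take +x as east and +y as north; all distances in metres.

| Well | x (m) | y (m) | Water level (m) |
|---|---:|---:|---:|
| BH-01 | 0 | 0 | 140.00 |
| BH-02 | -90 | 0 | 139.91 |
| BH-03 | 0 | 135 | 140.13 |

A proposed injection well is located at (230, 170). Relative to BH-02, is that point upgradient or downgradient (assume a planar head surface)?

upgradient

∂h/∂x = (139.91 − 140.00) / (-90 − 0) = +0.001000
∂h/∂y = (140.13 − 140.00) / (135 − 0) = +0.0009630
Head at (230, 170) = 140.00 + (+0.001000)·(230) + (+0.0009630)·(170) = 140.39 m.
That is higher than the 139.91 m at BH-02, so the point is upgradient.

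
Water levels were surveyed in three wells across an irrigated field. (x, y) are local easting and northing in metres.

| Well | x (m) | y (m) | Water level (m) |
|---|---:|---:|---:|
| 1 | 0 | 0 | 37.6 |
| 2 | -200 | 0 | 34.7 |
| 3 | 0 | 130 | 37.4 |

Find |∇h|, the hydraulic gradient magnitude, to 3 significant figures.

0.0146

∂h/∂x = (34.7 − 37.6) / (-200 − 0) = +0.01450
∂h/∂y = (37.4 − 37.6) / (130 − 0) = -0.001538
|∇h| = √(0.01450² + -0.001538²) = 0.01458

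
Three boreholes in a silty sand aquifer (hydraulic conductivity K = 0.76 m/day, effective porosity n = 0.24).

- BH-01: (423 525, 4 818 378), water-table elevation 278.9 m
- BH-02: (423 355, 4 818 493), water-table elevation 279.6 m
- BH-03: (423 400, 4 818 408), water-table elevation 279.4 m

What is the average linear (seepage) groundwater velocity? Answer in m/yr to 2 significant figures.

Differences from BH-01: to BH-02 (Δx, Δy, Δh) = (-170, 115, +0.7); to BH-03 = (-125, 30, +0.5).
Determinant of the coordinate differences = (-170)·30 − (-125)·115 = 9275.
∂h/∂x = [(+0.7)·30 − (+0.5)·115] / 9275 = -0.003935
∂h/∂y = [(-170)·(+0.5) − (-125)·(+0.7)] / 9275 = +0.0002695
|∇h| = √(-0.003935² + 0.0002695²) = 0.003944
Seepage velocity v = K·i/n = 0.76 × 0.003944 / 0.24 = 0.01249 m/day = 4.562 m/yr.

4.6 m/yr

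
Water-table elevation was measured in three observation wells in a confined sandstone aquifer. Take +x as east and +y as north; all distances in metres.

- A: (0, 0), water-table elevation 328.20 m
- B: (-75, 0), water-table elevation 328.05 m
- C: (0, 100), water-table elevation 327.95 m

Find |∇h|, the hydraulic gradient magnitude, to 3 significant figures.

∂h/∂x = (328.05 − 328.20) / (-75 − 0) = +0.002000
∂h/∂y = (327.95 − 328.20) / (100 − 0) = -0.002500
|∇h| = √(0.002000² + -0.002500²) = 0.003202

0.00320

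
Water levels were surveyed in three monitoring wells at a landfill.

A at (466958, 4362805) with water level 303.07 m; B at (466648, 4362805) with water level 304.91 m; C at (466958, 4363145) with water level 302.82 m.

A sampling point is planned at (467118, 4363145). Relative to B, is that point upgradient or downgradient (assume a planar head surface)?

∂h/∂x = (304.91 − 303.07) / (466648 − 466958) = -0.005935
∂h/∂y = (302.82 − 303.07) / (4363145 − 4362805) = -0.0007353
Head at (467118, 4363145) = 303.07 + (-0.005935)·(160) + (-0.0007353)·(340) = 301.87 m.
That is lower than the 304.91 m at B, so the point is downgradient.

downgradient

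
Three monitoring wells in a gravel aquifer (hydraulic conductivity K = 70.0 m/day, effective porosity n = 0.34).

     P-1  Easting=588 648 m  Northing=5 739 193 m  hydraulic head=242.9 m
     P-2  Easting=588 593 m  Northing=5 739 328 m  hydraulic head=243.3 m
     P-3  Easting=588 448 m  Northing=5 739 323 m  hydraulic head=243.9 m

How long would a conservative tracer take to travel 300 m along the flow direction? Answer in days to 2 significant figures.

Three-point gradient (reference P-1): Δ to P-2 = (-55, 135, +0.4), Δ to P-3 = (-200, 130, +1.0).
∂h/∂x = -0.004181, ∂h/∂y = +0.001259 (det = 19850).
|∇h| = √(-0.004181² + 0.001259²) = 0.004366
Seepage velocity v = K·i/n = 70.0 × 0.004366 / 0.34 = 0.8989 m/day.
t = 300 / 0.8989 = 333.7 days.

330 days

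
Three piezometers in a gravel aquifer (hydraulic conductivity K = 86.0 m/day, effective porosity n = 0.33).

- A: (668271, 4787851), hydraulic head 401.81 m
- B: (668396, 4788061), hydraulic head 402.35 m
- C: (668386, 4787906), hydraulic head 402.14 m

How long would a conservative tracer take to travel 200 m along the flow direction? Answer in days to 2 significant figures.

300 days

Taking A as reference: B−A = (125, 210, +0.54); C−A = (115, 55, +0.33).
Solve a·Δx + b·Δy = Δh: det = 125·55 − 115·210 = -17275.
∂h/∂x = [(+0.54)·55 − (+0.33)·210] / -17275 = +0.002292
∂h/∂y = [125·(+0.33) − 115·(+0.54)] / -17275 = +0.001207
|∇h| = √(0.002292² + 0.001207²) = 0.00259
Seepage velocity v = K·i/n = 86.0 × 0.00259 / 0.33 = 0.675 m/day.
t = 200 / 0.675 = 296.3 days.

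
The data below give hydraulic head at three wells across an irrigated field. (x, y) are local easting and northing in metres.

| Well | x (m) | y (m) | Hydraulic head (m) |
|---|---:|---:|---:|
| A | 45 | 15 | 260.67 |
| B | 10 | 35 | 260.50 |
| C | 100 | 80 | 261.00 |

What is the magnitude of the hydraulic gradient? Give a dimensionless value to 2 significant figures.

0.0053

Taking A as reference: B−A = (-35, 20, -0.17); C−A = (55, 65, +0.33).
Solve a·Δx + b·Δy = Δh: det = (-35)·65 − 55·20 = -3375.
∂h/∂x = [(-0.17)·65 − (+0.33)·20] / -3375 = +0.005230
∂h/∂y = [(-35)·(+0.33) − 55·(-0.17)] / -3375 = +0.0006519
|∇h| = √(0.005230² + 0.0006519²) = 0.00527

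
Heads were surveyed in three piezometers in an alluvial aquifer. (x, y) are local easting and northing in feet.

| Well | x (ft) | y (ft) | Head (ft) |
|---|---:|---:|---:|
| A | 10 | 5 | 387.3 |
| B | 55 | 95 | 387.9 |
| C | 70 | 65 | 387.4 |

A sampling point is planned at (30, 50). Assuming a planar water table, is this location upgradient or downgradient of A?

Taking A as reference: B−A = (45, 90, +0.6); C−A = (60, 60, +0.1).
Solve a·Δx + b·Δy = Δh: det = 45·60 − 60·90 = -2700.
∂h/∂x = [(+0.6)·60 − (+0.1)·90] / -2700 = -0.01000
∂h/∂y = [45·(+0.1) − 60·(+0.6)] / -2700 = +0.01167
Head at (30, 50) = 387.3 + (-0.01000)·(20) + (+0.01167)·(45) = 387.62 ft.
That is higher than the 387.3 ft at A, so the point is upgradient.

upgradient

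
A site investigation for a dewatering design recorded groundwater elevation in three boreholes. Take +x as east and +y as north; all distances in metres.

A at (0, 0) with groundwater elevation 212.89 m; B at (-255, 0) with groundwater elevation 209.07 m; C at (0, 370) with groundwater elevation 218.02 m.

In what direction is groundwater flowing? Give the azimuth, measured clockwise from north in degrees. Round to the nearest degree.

227°

∂h/∂x = (209.07 − 212.89) / (-255 − 0) = +0.01498
∂h/∂y = (218.02 − 212.89) / (370 − 0) = +0.01386
Flow direction (−∇h) has components (-0.01498 E, -0.01386 N).
Azimuth = atan2(E, N) = atan2(-0.01498, -0.01386) = 227.2° ≈ 227°.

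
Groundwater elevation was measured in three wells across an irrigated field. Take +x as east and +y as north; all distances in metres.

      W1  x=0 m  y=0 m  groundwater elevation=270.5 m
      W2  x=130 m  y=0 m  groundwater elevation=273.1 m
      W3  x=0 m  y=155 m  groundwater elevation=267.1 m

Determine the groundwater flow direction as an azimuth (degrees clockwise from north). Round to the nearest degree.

∂h/∂x = (273.1 − 270.5) / (130 − 0) = +0.02000
∂h/∂y = (267.1 − 270.5) / (155 − 0) = -0.02194
Flow direction (−∇h) has components (-0.02000 E, +0.02194 N).
Azimuth = atan2(E, N) = atan2(-0.02000, +0.02194) = 317.6° ≈ 318°.

318°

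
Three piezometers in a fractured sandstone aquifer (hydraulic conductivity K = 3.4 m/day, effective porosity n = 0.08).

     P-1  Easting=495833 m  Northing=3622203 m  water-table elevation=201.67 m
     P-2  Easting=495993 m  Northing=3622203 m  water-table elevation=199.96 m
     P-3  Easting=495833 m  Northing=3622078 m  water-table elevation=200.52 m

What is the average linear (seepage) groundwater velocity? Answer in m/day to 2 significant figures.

0.60 m/day

∂h/∂x = (199.96 − 201.67) / (495993 − 495833) = -0.01069
∂h/∂y = (200.52 − 201.67) / (3622078 − 3622203) = +0.009200
|∇h| = √(-0.01069² + 0.009200²) = 0.0141
Seepage velocity v = K·i/n = 3.4 × 0.0141 / 0.08 = 0.5992 m/day.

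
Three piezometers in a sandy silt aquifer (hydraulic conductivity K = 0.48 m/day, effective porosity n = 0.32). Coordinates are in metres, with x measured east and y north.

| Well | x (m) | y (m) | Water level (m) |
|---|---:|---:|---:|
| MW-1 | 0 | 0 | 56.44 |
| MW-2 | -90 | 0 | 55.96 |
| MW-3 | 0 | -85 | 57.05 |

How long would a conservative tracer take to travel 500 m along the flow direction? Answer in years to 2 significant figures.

∂h/∂x = (55.96 − 56.44) / (-90 − 0) = +0.005333
∂h/∂y = (57.05 − 56.44) / (-85 − 0) = -0.007176
|∇h| = √(0.005333² + -0.007176²) = 0.008941
Seepage velocity v = K·i/n = 0.48 × 0.008941 / 0.32 = 0.01341 m/day.
t = 500 / 0.01341 = 3.729e+04 days = 102 years.

100 years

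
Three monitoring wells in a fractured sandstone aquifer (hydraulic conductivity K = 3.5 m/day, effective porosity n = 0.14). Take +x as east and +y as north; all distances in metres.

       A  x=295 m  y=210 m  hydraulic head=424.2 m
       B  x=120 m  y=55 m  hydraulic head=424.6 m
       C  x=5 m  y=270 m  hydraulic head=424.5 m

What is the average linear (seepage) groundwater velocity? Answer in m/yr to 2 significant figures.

16 m/yr

Differences from A: to B (Δx, Δy, Δh) = (-175, -155, +0.4); to C = (-290, 60, +0.3).
Determinant of the coordinate differences = (-175)·60 − (-290)·(-155) = -55450.
∂h/∂x = [(+0.4)·60 − (+0.3)·(-155)] / -55450 = -0.001271
∂h/∂y = [(-175)·(+0.3) − (-290)·(+0.4)] / -55450 = -0.001145
|∇h| = √(-0.001271² + -0.001145²) = 0.001711
Seepage velocity v = K·i/n = 3.5 × 0.001711 / 0.14 = 0.04277 m/day = 15.62 m/yr.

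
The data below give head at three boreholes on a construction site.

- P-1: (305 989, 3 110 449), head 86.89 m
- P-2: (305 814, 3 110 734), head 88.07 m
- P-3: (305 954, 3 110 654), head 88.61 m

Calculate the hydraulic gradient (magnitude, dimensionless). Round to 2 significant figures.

Three-point gradient (reference P-1): Δ to P-2 = (-175, 285, +1.18), Δ to P-3 = (-35, 205, +1.72).
∂h/∂x = +0.009587, ∂h/∂y = +0.01003 (det = -25900).
|∇h| = √(0.009587² + 0.01003²) = 0.01387

0.014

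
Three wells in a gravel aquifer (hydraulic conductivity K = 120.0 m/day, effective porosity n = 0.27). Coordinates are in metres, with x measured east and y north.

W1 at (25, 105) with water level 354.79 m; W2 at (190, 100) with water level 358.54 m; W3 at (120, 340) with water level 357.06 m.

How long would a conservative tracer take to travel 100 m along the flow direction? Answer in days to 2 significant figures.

Taking W1 as reference: W2−W1 = (165, -5, +3.75); W3−W1 = (95, 235, +2.27).
Solve a·Δx + b·Δy = Δh: det = 165·235 − 95·(-5) = 39250.
∂h/∂x = [(+3.75)·235 − (+2.27)·(-5)] / 39250 = +0.02274
∂h/∂y = [165·(+2.27) − 95·(+3.75)] / 39250 = +0.0004662
|∇h| = √(0.02274² + 0.0004662²) = 0.02274
Seepage velocity v = K·i/n = 120.0 × 0.02274 / 0.27 = 10.11 m/day.
t = 100 / 10.11 = 9.891 days.

9.9 days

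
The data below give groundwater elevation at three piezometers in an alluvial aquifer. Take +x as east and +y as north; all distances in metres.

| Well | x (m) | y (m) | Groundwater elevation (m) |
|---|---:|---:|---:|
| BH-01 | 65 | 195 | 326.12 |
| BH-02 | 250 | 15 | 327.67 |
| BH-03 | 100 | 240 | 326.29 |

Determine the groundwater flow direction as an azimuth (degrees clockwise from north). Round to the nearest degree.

Differences from BH-01: to BH-02 (Δx, Δy, Δh) = (185, -180, +1.55); to BH-03 = (35, 45, +0.17).
Solve a·Δx + b·Δy = Δh: det = 185·45 − 35·(-180) = 14625.
∂h/∂x = [(+1.55)·45 − (+0.17)·(-180)] / 14625 = +0.006862
∂h/∂y = [185·(+0.17) − 35·(+1.55)] / 14625 = -0.001559
Flow direction (−∇h) has components (-0.006862 E, +0.001559 N).
Azimuth = atan2(E, N) = atan2(-0.006862, +0.001559) = 282.8° ≈ 283°.

283°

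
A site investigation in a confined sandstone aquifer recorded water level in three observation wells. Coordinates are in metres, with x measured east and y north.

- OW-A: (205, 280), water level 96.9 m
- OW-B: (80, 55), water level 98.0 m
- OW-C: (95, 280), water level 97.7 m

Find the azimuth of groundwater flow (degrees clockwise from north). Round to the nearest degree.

With h = a·x + b·y + c and OW-A as origin, the differences give:
  (-125)·a + (-225)·b = +1.1
  (-110)·a + 0·b = +0.8
Eliminate b (×0 and ×(-225), subtract): -24750·a = 180.00 → a = ∂h/∂x = -0.007273
Back-substitute: b = ∂h/∂y = -0.0008485.
Flow direction (−∇h) has components (+0.007273 E, +0.0008485 N).
Azimuth = atan2(E, N) = atan2(+0.007273, +0.0008485) = 83.3° ≈ 083°.

083°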